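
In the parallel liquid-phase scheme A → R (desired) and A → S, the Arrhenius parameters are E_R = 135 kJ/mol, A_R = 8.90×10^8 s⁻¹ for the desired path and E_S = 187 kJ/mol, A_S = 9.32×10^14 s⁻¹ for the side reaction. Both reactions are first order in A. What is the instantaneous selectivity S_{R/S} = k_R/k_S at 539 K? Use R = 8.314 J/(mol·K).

With equal orders, S_{R/S} = k_R/k_S = (A_R/A_S)·exp[(E_S−E_R)/(RT)].
(E_S−E_R)/(RT) = (187−135)×10³/(8.314×539) = 52000/4481 = 11.60.
k_R/k_S = (8.90×10^8/9.32×10^14)·exp(11.60) = 9.549×10^-7 × 1.095×10^5 = 0.105.

0.105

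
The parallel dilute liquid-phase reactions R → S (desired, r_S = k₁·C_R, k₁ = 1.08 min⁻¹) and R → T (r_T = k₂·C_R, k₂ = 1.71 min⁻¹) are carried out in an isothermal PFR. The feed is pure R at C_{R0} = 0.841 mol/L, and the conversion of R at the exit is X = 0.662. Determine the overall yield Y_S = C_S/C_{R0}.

0.256

C_R = C_{R0}(1−X) = 0.2843 mol/L.
Both paths are first order in R, so the instantaneous fraction to S is constant: dC_S/d(−C_R) = k₁/(k₁+k₂) = 0.3871.
C_S = 0.3871·(C_{R0}−C_R) = 0.3871×0.5567 = 0.216 mol/L.
Y_S = C_S/C_{R0} = 0.2155/0.841 = 0.256.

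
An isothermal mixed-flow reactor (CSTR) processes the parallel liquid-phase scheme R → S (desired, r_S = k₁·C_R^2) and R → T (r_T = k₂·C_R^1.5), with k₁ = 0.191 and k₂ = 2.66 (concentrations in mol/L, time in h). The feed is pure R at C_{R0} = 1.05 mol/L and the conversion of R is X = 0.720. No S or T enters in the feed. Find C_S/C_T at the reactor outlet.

Exit C_R = C_{R0}(1−X) = 1.05×0.280 = 0.2940 mol/L.
In a CSTR the entire volume is at exit conditions, so r_S = 0.191×0.2940^2 = 0.01651 and r_T = 2.66×0.2940^1.5 = 0.4240.
Overall selectivity = C_S/C_T = r_Sτ/(r_Tτ) = r_S/r_T = 0.0389.

0.0389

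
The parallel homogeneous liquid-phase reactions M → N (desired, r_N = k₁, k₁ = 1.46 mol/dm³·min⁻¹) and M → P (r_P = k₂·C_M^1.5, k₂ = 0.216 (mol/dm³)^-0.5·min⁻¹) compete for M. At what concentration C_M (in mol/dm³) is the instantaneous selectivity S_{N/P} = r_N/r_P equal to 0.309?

S_{N/P} = (k₁/k₂)·C_M^-1.5 ⇒ C_M = (S·k₂/k₁)^(1/(-1.5)).
= (0.309×0.216/1.46)^(-0.6667) = (0.04572)^(-0.6667) = 7.82 mol/dm³.

7.82 mol/dm³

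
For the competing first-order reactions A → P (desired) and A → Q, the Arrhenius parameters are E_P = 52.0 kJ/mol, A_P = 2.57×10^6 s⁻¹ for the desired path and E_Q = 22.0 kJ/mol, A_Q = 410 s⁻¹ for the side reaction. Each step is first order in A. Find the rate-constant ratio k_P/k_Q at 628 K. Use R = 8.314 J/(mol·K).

k_P/k_Q = (A_P/A_Q)·exp[−(E_P−E_Q)/(RT)] = (A_P/A_Q)·exp[(E_Q−E_P)/(RT)].
(E_Q−E_P)/(RT) = (22.0−52.0)×10³/(8.314×628) = -30000/5221 = -5.746.
k_P/k_Q = (2.57×10^6/410)·exp(-5.746) = 6268 × 0.003196 = 20.0.
Since E_P > E_Q, raising the temperature improves selectivity toward P.

20.0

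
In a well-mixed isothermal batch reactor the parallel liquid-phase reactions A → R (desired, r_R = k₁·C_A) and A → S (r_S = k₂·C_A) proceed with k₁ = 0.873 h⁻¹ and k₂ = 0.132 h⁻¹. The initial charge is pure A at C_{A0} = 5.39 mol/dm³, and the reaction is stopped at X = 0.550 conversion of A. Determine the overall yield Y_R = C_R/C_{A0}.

C_A = C_{A0}(1−X) = 2.425 mol/dm³.
Both paths are first order in A, so the instantaneous fraction to R is constant: dC_R/d(−C_A) = k₁/(k₁+k₂) = 0.8687.
C_R = 0.8687·(C_{A0}−C_A) = 0.8687×2.965 = 2.58 mol/dm³.
Y_R = C_R/C_{A0} = 2.575/5.39 = 0.478.

0.478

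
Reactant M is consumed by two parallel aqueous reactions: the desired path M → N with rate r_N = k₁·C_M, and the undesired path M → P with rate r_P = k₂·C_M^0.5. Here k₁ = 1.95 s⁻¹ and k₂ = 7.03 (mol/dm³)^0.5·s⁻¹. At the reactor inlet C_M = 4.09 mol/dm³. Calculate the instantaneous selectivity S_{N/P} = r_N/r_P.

0.561

S_{N/P} = r_N/r_P = (k₁·C_M)/(k₂·C_M^0.5) = (k₁/k₂)·C_M^0.5.
= (1.95×4.090) / (7.03×4.090^0.5) = 7.975/14.22 = 0.561.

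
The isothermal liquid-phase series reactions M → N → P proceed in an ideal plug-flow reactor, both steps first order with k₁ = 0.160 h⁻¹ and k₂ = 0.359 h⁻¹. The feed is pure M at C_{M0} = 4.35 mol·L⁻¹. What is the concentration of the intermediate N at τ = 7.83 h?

0.789 mol·L⁻¹

The intermediate concentration in a first-order A→B→C sequence is C_N = k₁C_{M0}(e^(−k₁τ) − e^(−k₂τ))/(k₂−k₁).
e^(−k₁τ) = e^(−0.160×7.83) = e^(−1.253) = 0.2857; e^(−k₂τ) = e^(−2.811) = 0.06015.
C_N = 0.160×4.35/(0.359−0.160) × (0.2857−0.06015) = 3.497×0.2256 = 0.7889 mol·L⁻¹.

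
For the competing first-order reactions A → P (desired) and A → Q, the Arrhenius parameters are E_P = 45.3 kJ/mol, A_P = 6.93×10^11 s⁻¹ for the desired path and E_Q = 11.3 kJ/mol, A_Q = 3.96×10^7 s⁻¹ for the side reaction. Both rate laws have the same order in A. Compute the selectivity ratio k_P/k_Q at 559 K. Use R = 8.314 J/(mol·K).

11.6

Since both paths have the same order in A, the concentration cancels and S_{P/Q} = k_P/k_Q = (A_P/A_Q)·exp[(E_Q−E_P)/(RT)].
(E_Q−E_P)/(RT) = (11.3−45.3)×10³/(8.314×559) = -34000/4648 = -7.316.
k_P/k_Q = (6.93×10^11/3.96×10^7)·exp(-7.316) = 17500 × 6.650×10^-4 = 11.6.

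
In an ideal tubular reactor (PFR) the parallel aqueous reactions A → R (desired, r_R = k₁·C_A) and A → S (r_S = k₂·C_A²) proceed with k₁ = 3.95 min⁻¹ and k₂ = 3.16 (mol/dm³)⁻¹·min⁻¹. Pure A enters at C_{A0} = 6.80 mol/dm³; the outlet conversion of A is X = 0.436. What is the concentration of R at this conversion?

0.574 mol/dm³

C_A = C_{A0}(1−X) = 3.835 mol/dm³.
Along a PFR/batch, dC_R/dC_A = −r_R/(r_R+r_S) = −k₁/(k₁+k₂·C_A).
Integrating from C_{A0} to C_A: C_R = (3.95/3.16)·ln[(3.95+3.16·6.80)/(3.95+3.16·3.84)] = 1.250·ln(25.44/16.07) = 0.5742 mol/dm³.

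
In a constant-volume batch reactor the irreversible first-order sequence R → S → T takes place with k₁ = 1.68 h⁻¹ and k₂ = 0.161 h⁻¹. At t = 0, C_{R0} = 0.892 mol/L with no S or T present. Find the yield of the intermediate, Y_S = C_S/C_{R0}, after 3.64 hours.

0.613

For first-order series with pure R initially, C_S(t) = k₁C_{R0}/(k₂−k₁)·(e^(−k₁t) − e^(−k₂t)).
e^(−k₁t) = e^(−1.68×3.64) = e^(−6.115) = 0.002209; e^(−k₂t) = e^(−0.5860) = 0.5565.
C_S = 1.68×0.892/(0.161−1.68) × (0.002209−0.5565) = (-0.9865)×(-0.5543) = 0.5469 mol/L.
Y_S = C_S/C_{R0} = 0.5469/0.892 = 0.613.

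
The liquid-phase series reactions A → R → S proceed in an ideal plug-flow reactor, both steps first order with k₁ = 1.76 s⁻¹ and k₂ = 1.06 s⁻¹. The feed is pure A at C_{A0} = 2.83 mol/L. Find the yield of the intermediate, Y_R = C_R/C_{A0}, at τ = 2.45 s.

Solving the coupled first-order balances gives C_R(τ) = [k₁/(k₂−k₁)]·C_{A0}·(e^(−k₁τ) − e^(−k₂τ)).
e^(−k₁τ) = e^(−1.76×2.45) = e^(−4.312) = 0.01341; e^(−k₂τ) = e^(−2.597) = 0.07450.
C_R = 1.76×2.83/(1.06−1.76) × (0.01341−0.07450) = (-7.115)×(-0.06109) = 0.4347 mol/L.
Y_R = C_R/C_{A0} = 0.4347/2.83 = 0.154.

0.154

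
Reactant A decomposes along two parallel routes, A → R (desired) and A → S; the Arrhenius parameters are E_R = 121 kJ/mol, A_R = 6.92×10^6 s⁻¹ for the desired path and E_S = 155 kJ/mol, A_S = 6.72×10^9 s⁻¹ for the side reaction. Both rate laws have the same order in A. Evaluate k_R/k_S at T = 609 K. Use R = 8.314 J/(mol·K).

0.849

k_R/k_S = (A_R/A_S)·exp[−(E_R−E_S)/(RT)] = (A_R/A_S)·exp[(E_S−E_R)/(RT)].
(E_S−E_R)/(RT) = (155−121)×10³/(8.314×609) = 34000/5063 = 6.715.
k_R/k_S = (6.92×10^6/6.72×10^9)·exp(6.715) = 0.001030 × 824.8 = 0.849.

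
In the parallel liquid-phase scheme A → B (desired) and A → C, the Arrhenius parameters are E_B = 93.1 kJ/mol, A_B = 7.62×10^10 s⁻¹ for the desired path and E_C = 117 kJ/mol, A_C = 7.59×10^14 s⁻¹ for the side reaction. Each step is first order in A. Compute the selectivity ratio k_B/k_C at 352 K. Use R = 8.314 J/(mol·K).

Since both paths have the same order in A, the concentration cancels and S_{B/C} = k_B/k_C = (A_B/A_C)·exp[(E_C−E_B)/(RT)].
(E_C−E_B)/(RT) = (117−93.1)×10³/(8.314×352) = 23900/2927 = 8.167.
k_B/k_C = (7.62×10^10/7.59×10^14)·exp(8.167) = 1.004×10^-4 × 3522 = 0.354.
Since E_B < E_C, lowering the temperature improves selectivity toward B.

0.354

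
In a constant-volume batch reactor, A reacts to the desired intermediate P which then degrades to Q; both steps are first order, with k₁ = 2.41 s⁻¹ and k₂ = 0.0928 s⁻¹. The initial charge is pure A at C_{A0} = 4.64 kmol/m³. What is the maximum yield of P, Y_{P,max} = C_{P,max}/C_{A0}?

0.878

Evaluating C_P at t_opt = ln(k₂/k₁)/(k₂−k₁) gives C_{P,max}/C_{A0} = (k₁/k₂)^[k₂/(k₂−k₁)].
= (2.41/0.0928)^(0.0928/(0.0928−2.41)) = (25.97)^(-0.04005) = 0.8777.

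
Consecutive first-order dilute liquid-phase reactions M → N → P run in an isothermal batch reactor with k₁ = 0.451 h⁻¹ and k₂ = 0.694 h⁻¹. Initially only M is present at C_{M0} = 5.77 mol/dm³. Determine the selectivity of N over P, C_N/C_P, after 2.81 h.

0.562

For first-order series with pure M initially, C_N(t) = k₁C_{M0}/(k₂−k₁)·(e^(−k₁t) − e^(−k₂t)).
e^(−k₁t) = e^(−0.451×2.81) = e^(−1.267) = 0.2816; e^(−k₂t) = e^(−1.950) = 0.1423.
C_N = 0.451×5.77/(0.694−0.451) × (0.2816−0.1423) = 10.71×0.1393 = 1.492 mol/dm³.
C_M = C_{M0}e^(−k₁t) = 1.625 mol/dm³, so C_P = C_{M0}−C_M−C_N = 2.653 mol/dm³; C_N/C_P = 0.562.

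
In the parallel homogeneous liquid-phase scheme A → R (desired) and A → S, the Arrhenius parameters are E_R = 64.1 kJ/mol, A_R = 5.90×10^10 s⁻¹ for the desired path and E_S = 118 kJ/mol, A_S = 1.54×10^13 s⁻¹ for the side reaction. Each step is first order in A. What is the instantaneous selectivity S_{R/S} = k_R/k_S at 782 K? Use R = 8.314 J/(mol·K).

With equal orders, S_{R/S} = k_R/k_S = (A_R/A_S)·exp[(E_S−E_R)/(RT)].
(E_S−E_R)/(RT) = (118−64.1)×10³/(8.314×782) = 53900/6502 = 8.290.
k_R/k_S = (5.90×10^10/1.54×10^13)·exp(8.290) = 0.003831 × 3985 = 15.3.

15.3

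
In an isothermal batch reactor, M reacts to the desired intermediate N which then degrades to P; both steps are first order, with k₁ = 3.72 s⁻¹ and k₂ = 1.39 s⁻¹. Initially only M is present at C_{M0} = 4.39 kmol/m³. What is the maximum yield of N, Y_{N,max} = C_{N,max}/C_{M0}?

Evaluating C_N at t_opt = ln(k₂/k₁)/(k₂−k₁) gives C_{N,max}/C_{M0} = (k₁/k₂)^[k₂/(k₂−k₁)].
= (3.72/1.39)^(1.39/(1.39−3.72)) = (2.676)^(-0.5966) = 0.5558.

0.556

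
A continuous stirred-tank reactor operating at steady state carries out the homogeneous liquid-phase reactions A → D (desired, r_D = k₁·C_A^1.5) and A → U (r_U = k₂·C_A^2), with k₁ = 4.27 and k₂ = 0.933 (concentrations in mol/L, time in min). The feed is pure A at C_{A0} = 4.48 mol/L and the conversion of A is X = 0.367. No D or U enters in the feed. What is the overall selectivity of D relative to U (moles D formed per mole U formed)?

2.72

Exit C_A = C_{A0}(1−X) = 4.48×0.633 = 2.836 mol/L.
Rates in a CSTR are evaluated at the outlet concentration: r_D = 4.27×2.836^1.5 = 20.39, r_U = 0.933×2.836^2 = 7.503.
Overall selectivity = C_D/C_U = r_Dτ/(r_Uτ) = r_D/r_U = 2.72.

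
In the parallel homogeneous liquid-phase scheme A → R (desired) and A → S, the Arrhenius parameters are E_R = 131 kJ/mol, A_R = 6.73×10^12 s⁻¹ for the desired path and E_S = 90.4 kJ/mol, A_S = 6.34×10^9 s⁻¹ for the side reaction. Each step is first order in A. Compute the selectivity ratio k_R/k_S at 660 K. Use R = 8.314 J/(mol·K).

0.650

Since both paths have the same order in A, the concentration cancels and S_{R/S} = k_R/k_S = (A_R/A_S)·exp[(E_S−E_R)/(RT)].
(E_S−E_R)/(RT) = (90.4−131)×10³/(8.314×660) = -40600/5487 = -7.399.
k_R/k_S = (6.73×10^12/6.34×10^9)·exp(-7.399) = 1062 × 6.119×10^-4 = 0.650.
Since E_R > E_S, raising the temperature improves selectivity toward R.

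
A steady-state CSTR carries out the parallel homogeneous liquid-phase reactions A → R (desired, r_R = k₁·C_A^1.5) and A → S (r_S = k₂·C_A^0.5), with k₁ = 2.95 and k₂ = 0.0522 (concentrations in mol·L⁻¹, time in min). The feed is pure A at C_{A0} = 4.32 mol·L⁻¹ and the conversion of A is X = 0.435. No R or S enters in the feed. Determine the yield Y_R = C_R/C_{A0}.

Exit C_A = C_{A0}(1−X) = 4.32×0.565 = 2.441 mol·L⁻¹.
Rates in a CSTR are evaluated at the outlet concentration: r_R = 2.95×2.441^1.5 = 11.25, r_S = 0.0522×2.441^0.5 = 0.08155.
Fraction of consumed A going to R: r_R/(r_R+r_S) = 0.9928.
C_R = 0.9928·C_{A0}·X = 0.9928×4.32×0.435 = 1.87 mol·L⁻¹; Y_R = C_R/C_{A0} = 0.432.

0.432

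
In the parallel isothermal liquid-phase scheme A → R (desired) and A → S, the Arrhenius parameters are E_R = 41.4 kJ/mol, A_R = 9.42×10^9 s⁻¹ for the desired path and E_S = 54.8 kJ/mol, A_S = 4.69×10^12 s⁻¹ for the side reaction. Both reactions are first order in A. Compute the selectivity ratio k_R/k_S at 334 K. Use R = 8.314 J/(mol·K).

With equal orders, S_{R/S} = k_R/k_S = (A_R/A_S)·exp[(E_S−E_R)/(RT)].
(E_S−E_R)/(RT) = (54.8−41.4)×10³/(8.314×334) = 13400/2777 = 4.826.
k_R/k_S = (9.42×10^9/4.69×10^12)·exp(4.826) = 0.002009 × 124.7 = 0.250.
Since E_R < E_S, lowering the temperature improves selectivity toward R.

0.250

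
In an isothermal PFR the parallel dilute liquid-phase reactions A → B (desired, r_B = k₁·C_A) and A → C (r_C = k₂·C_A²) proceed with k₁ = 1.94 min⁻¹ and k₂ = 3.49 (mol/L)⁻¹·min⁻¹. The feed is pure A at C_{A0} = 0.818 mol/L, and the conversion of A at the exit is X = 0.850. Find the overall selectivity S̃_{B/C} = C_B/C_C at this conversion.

C_A = C_{A0}(1−X) = 0.1227 mol/L.
Along a PFR/batch, dC_B/dC_A = −r_B/(r_B+r_C) = −k₁/(k₁+k₂·C_A).
Integrating from C_{A0} to C_A: C_B = (1.94/3.49)·ln[(1.94+3.49·0.818)/(1.94+3.49·0.123)] = 0.5559·ln(4.795/2.368) = 0.3921 mol/L.
C_C = (C_{A0}−C_A)−C_B = 0.3032 mol/L; S̃_{B/C} = 0.3921/0.3032 = 1.29.

1.29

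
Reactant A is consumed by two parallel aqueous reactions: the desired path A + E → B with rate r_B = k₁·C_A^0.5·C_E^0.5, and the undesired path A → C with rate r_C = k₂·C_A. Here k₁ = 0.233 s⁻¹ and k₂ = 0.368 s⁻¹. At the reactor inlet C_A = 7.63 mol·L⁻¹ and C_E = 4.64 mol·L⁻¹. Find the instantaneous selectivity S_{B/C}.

S_{B/C} = r_B/r_C = (k₁·C_A^0.5·C_E^0.5)/(k₂·C_A) = (k₁/k₂)·C_A^-0.5·C_E^0.5.
= (0.233×7.630^0.5×4.640^0.5) / (0.368×7.630) = 1.386/2.808 = 0.494.
The undesired path is higher order in A, so low C_A (CSTR or dilute feed) favours B.

0.494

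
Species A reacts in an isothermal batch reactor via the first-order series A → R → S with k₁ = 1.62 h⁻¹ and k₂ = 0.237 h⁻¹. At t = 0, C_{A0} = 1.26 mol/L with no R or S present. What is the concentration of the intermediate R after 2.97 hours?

The intermediate concentration in a first-order A→B→C sequence is C_R = k₁C_{A0}(e^(−k₁t) − e^(−k₂t))/(k₂−k₁).
e^(−k₁t) = e^(−1.62×2.97) = e^(−4.811) = 0.008136; e^(−k₂t) = e^(−0.7039) = 0.4947.
C_R = 1.62×1.26/(0.237−1.62) × (0.008136−0.4947) = (-1.476)×(-0.4865) = 0.7181 mol/L.

0.718 mol/L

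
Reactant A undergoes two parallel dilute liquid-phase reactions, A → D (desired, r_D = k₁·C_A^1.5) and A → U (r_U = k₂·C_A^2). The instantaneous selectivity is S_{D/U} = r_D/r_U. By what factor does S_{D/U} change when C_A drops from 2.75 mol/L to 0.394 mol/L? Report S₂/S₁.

2.64

S_{D/U} = (k₁/k₂)·C_A^-0.5, so S₂/S₁ = (C_{A,2}/C_{A,1})^-0.5.
= (0.394/2.75)^(-0.5) = (0.1433)^(-0.5) = 2.64.
Selectivity toward D rises as C_A falls — low-concentration operation is favoured.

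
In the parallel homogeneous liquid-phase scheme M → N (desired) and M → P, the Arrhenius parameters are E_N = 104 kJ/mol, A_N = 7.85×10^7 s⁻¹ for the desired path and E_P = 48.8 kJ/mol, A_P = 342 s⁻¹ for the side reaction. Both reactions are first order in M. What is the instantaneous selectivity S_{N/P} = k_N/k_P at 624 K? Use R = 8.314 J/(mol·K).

5.49

k_N/k_P = (A_N/A_P)·exp[−(E_N−E_P)/(RT)] = (A_N/A_P)·exp[(E_P−E_N)/(RT)].
(E_P−E_N)/(RT) = (48.8−104)×10³/(8.314×624) = -55200/5188 = -10.64.
k_N/k_P = (7.85×10^7/342)·exp(-10.64) = 2.295×10^5 × 2.394×10^-5 = 5.49.
Since E_N > E_P, raising the temperature improves selectivity toward N.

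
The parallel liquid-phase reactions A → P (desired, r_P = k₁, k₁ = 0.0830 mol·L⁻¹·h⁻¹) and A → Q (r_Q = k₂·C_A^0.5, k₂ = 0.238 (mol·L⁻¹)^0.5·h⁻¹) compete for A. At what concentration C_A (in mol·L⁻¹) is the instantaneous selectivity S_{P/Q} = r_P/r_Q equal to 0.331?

1.11 mol·L⁻¹

S_{P/Q} = (k₁/k₂)·C_A^-0.5 ⇒ C_A = (S·k₂/k₁)^(-2).
= (0.331×0.238/0.0830)^(-2) = (0.9491)^(-2) = 1.11 mol·L⁻¹.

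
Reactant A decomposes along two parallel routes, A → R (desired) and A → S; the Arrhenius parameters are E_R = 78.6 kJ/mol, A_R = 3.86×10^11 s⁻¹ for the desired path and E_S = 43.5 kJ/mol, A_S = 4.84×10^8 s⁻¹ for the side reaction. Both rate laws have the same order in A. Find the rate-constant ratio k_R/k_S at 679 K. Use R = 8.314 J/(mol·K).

Since both paths have the same order in A, the concentration cancels and S_{R/S} = k_R/k_S = (A_R/A_S)·exp[(E_S−E_R)/(RT)].
(E_S−E_R)/(RT) = (43.5−78.6)×10³/(8.314×679) = -35100/5645 = -6.218.
k_R/k_S = (3.86×10^11/4.84×10^8)·exp(-6.218) = 797.5 × 0.001994 = 1.59.

1.59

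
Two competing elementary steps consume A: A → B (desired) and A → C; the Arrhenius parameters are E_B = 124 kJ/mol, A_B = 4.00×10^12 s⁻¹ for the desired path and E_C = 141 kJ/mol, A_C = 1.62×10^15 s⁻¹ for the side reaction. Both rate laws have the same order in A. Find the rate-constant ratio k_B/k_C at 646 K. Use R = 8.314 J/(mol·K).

With equal orders, S_{B/C} = k_B/k_C = (A_B/A_C)·exp[(E_C−E_B)/(RT)].
(E_C−E_B)/(RT) = (141−124)×10³/(8.314×646) = 17000/5371 = 3.165.
k_B/k_C = (4.00×10^12/1.62×10^15)·exp(3.165) = 0.002469 × 23.69 = 0.0585.

0.0585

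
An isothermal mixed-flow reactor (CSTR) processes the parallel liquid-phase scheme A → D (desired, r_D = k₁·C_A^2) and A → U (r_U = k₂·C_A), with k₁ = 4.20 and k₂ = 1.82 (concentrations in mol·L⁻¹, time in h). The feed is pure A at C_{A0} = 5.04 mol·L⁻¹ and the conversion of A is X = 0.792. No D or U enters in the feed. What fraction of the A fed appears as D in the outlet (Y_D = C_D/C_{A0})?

0.560

Exit C_A = C_{A0}(1−X) = 5.04×0.208 = 1.048 mol·L⁻¹.
A CSTR operates uniformly at the exit composition, giving r_D = 4.616 and r_U = 1.908 (each k·C_A^n at C_A = 1.048).
Fraction of consumed A going to D: r_D/(r_D+r_U) = 0.7075.
C_D = 0.7075·C_{A0}·X = 0.7075×5.04×0.792 = 2.82 mol·L⁻¹; Y_D = C_D/C_{A0} = 0.560.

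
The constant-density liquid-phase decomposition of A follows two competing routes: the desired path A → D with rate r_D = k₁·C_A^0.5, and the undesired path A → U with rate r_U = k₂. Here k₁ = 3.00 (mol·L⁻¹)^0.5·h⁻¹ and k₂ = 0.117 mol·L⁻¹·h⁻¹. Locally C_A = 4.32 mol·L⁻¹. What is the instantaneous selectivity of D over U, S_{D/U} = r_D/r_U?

53.3

S_{D/U} = r_D/r_U = (k₁·C_A^0.5)/(k₂) = (k₁/k₂)·C_A^0.5.
= (3.00×4.320^0.5) / (0.117) = 6.235/0.1170 = 53.3.
Since the desired path is higher order in A, keeping C_A high (PFR or concentrated feed) favours D.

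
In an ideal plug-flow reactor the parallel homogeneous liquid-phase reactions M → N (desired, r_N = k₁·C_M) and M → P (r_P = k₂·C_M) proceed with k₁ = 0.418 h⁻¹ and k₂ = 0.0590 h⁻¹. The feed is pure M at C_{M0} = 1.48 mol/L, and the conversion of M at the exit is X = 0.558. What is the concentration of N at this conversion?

0.724 mol/L

C_M = C_{M0}(1−X) = 0.6542 mol/L.
Both paths are first order in M, so the instantaneous fraction to N is constant: dC_N/d(−C_M) = k₁/(k₁+k₂) = 0.8763.
C_N = 0.8763·(C_{M0}−C_M) = 0.8763×0.8258 = 0.724 mol/L.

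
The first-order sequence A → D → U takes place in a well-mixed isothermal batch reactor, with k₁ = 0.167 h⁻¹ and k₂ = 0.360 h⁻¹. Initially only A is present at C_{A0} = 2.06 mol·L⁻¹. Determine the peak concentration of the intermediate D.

0.492 mol·L⁻¹

At the optimum, C_{D,max}/C_{A0} = (k₁/k₂)^[k₂/(k₂−k₁)].
= (0.167/0.360)^(0.360/(0.360−0.167)) = (0.4639)^(1.865) = 0.2387.
C_{D,max} = 0.2387×2.06 = 0.492 mol·L⁻¹.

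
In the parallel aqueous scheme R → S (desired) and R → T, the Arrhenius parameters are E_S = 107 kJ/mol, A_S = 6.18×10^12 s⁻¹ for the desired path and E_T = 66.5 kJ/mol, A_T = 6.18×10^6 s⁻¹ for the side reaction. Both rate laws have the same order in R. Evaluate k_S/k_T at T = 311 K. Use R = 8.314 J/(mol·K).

0.158

Since both paths have the same order in R, the concentration cancels and S_{S/T} = k_S/k_T = (A_S/A_T)·exp[(E_T−E_S)/(RT)].
(E_T−E_S)/(RT) = (66.5−107)×10³/(8.314×311) = -40500/2586 = -15.66.
k_S/k_T = (6.18×10^12/6.18×10^6)·exp(-15.66) = 1.000×10^6 × 1.576×10^-7 = 0.158.
Since E_S > E_T, raising the temperature improves selectivity toward S.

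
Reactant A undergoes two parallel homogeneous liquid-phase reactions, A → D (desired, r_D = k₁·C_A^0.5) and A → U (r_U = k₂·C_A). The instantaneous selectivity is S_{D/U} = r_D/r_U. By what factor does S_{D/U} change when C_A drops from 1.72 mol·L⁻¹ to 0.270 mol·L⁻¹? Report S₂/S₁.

S_{D/U} = (k₁/k₂)·C_A^-0.5, so S₂/S₁ = (C_{A,2}/C_{A,1})^-0.5.
= (0.270/1.72)^(-0.5) = (0.1570)^(-0.5) = 2.52.

2.52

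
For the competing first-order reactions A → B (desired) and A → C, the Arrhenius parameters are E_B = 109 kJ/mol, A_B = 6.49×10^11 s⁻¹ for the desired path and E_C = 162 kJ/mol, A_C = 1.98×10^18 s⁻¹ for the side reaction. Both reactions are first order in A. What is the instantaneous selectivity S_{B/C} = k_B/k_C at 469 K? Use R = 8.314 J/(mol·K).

0.262

With equal orders, S_{B/C} = k_B/k_C = (A_B/A_C)·exp[(E_C−E_B)/(RT)].
(E_C−E_B)/(RT) = (162−109)×10³/(8.314×469) = 53000/3899 = 13.59.
k_B/k_C = (6.49×10^11/1.98×10^18)·exp(13.59) = 3.278×10^-7 × 7.999×10^5 = 0.262.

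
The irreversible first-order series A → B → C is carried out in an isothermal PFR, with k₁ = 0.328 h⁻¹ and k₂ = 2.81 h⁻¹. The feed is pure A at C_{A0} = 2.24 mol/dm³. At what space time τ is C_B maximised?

0.865 h

For first-order series the maximum of C_B occurs at τ_opt = ln(k₂/k₁)/(k₂−k₁).
= ln(2.81/0.328)/(2.81−0.328) = ln(8.567)/2.482 = 2.148/2.482 = 0.865 h.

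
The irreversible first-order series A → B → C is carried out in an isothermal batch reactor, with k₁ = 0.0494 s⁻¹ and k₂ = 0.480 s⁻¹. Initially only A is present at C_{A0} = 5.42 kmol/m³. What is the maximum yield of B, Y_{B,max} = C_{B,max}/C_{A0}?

Evaluating C_B at t_opt = ln(k₂/k₁)/(k₂−k₁) gives C_{B,max}/C_{A0} = (k₁/k₂)^[k₂/(k₂−k₁)].
= (0.0494/0.480)^(0.480/(0.480−0.0494)) = (0.1029)^(1.115) = 0.07929.

0.0793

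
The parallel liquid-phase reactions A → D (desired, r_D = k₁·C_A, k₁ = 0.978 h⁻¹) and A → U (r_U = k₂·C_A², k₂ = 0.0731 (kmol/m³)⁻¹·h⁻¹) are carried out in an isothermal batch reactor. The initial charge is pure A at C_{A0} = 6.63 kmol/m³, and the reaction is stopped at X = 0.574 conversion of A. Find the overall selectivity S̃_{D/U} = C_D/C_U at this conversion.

C_A = C_{A0}(1−X) = 2.824 kmol/m³.
Along a PFR/batch, dC_D/dC_A = −r_D/(r_D+r_U) = −k₁/(k₁+k₂·C_A).
Integrating from C_{A0} to C_A: C_D = (0.978/0.0731)·ln[(0.978+0.0731·6.63)/(0.978+0.0731·2.82)] = 13.38·ln(1.463/1.184) = 2.822 kmol/m³.
C_U = (C_{A0}−C_A)−C_D = 0.9832 kmol/m³; S̃_{D/U} = 2.822/0.9832 = 2.87.

2.87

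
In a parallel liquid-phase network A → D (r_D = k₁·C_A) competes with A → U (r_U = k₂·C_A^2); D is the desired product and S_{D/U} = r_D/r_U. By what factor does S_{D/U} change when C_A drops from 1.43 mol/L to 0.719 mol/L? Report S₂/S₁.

1.99

S_{D/U} = (k₁/k₂)·C_A⁻¹, so S₂/S₁ = (C_{A,2}/C_{A,1})⁻¹.
= 1.43/0.719 = 1.99.
Selectivity toward D rises as C_A falls — low-concentration operation is favoured.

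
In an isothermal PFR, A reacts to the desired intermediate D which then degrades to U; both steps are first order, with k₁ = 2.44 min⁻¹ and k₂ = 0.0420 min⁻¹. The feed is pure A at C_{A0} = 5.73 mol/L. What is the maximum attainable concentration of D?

For a first-order series the maximum intermediate yield is C_{D,max}/C_{A0} = (k₁/k₂)^[k₂/(k₂−k₁)].
= (2.44/0.0420)^(0.0420/(0.0420−2.44)) = (58.10)^(-0.01751) = 0.9313.
C_{D,max} = 0.9313×5.73 = 5.34 mol/L.

5.34 mol/L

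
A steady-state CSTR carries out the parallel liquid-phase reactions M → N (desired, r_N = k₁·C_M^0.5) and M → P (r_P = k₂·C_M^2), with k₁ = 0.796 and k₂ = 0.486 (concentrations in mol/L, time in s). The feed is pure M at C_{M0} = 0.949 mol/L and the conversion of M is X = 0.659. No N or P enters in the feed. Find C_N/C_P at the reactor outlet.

8.90

Exit C_M = C_{M0}(1−X) = 0.949×0.341 = 0.3236 mol/L.
Rates in a CSTR are evaluated at the outlet concentration: r_N = 0.796×0.3236^0.5 = 0.4528, r_P = 0.486×0.3236^2 = 0.05090.
Overall selectivity = C_N/C_P = r_Nτ/(r_Pτ) = r_N/r_P = 8.90.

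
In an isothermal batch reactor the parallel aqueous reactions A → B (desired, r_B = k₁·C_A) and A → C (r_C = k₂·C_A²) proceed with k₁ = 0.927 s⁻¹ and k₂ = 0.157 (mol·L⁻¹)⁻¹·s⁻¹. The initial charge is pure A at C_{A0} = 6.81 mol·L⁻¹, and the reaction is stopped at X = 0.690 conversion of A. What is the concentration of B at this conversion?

C_A = C_{A0}(1−X) = 2.111 mol·L⁻¹.
Along a PFR/batch, dC_B/dC_A = −r_B/(r_B+r_C) = −k₁/(k₁+k₂·C_A).
Integrating from C_{A0} to C_A: C_B = (0.927/0.157)·ln[(0.927+0.157·6.81)/(0.927+0.157·2.11)] = 5.904·ln(1.996/1.258) = 2.724 mol·L⁻¹.

2.72 mol·L⁻¹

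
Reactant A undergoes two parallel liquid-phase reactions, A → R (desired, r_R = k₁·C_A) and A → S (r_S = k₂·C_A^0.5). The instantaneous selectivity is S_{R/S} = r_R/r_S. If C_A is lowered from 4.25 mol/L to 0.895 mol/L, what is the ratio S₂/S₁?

S_{R/S} = (k₁/k₂)·C_A^0.5, so S₂/S₁ = (C_{A,2}/C_{A,1})^0.5.
= (0.895/4.25)^0.5 = (0.2106)^0.5 = 0.459.

0.459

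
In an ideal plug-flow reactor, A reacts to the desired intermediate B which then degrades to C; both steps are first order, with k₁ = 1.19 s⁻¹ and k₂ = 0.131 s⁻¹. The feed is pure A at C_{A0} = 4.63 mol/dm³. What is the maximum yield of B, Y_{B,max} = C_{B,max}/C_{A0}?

0.761

For a first-order series the maximum intermediate yield is C_{B,max}/C_{A0} = (k₁/k₂)^[k₂/(k₂−k₁)].
= (1.19/0.131)^(0.131/(0.131−1.19)) = (9.084)^(-0.1237) = 0.7611.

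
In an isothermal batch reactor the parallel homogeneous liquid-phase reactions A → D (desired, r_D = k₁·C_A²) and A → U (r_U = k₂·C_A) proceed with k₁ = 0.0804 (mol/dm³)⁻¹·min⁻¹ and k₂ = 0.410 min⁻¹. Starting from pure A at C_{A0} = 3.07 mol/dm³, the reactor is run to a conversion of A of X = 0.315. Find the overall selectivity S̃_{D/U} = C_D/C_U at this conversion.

C_A = C_{A0}(1−X) = 2.103 mol/dm³.
Along a PFR/batch, dC_U/dC_A = −r_U/(r_D+r_U) = −k₂/(k₂+k₁·C_A).
Integrating from C_{A0} to C_A: C_U = (0.410/0.0804)·ln[(0.410+0.0804·3.07)/(0.410+0.0804·2.10)] = 5.100·ln(0.6568/0.5791) = 0.6425 mol/dm³.
Then C_D = (C_{A0}−C_A) − C_U = 0.9670 − 0.6425 = 0.3246 mol/dm³.
S̃_{D/U} = C_D/C_U = 0.3246/0.6425 = 0.505.

0.505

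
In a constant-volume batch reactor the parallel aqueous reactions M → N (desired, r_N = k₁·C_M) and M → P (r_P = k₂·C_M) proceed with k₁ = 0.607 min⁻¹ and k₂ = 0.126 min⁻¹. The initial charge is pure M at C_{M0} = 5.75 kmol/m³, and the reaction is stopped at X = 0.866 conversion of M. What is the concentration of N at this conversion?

C_M = C_{M0}(1−X) = 0.7705 kmol/m³.
Both paths are first order in M, so the instantaneous fraction to N is constant: dC_N/d(−C_M) = k₁/(k₁+k₂) = 0.8281.
C_N = 0.8281·(C_{M0}−C_M) = 0.8281×4.979 = 4.12 kmol/m³.

4.12 kmol/m³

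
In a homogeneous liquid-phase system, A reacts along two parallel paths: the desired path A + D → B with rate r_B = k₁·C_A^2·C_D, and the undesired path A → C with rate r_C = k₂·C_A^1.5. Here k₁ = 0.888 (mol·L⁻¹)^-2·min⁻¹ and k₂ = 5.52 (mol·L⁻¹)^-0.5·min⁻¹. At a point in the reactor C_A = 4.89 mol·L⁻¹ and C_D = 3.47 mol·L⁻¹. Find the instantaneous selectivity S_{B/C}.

1.23

S_{B/C} = r_B/r_C = (k₁·C_A^2·C_D)/(k₂·C_A^1.5) = (k₁/k₂)·C_A^0.5·C_D.
= (0.888×4.890^2×3.470) / (5.52×4.890^1.5) = 73.68/59.69 = 1.23.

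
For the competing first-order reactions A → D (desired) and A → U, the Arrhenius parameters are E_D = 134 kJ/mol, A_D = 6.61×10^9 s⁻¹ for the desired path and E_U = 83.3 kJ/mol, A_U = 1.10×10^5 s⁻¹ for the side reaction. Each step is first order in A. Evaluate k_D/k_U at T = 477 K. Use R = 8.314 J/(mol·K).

0.169

Since both paths have the same order in A, the concentration cancels and S_{D/U} = k_D/k_U = (A_D/A_U)·exp[(E_U−E_D)/(RT)].
(E_U−E_D)/(RT) = (83.3−134)×10³/(8.314×477) = -50700/3966 = -12.78.
k_D/k_U = (6.61×10^9/1.10×10^5)·exp(-12.78) = 60091 × 2.804×10^-6 = 0.169.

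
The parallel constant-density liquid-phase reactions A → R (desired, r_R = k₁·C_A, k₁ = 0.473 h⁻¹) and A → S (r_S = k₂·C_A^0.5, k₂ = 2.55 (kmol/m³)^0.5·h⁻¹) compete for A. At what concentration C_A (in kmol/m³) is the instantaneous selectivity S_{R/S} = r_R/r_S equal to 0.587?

10.0 kmol/m³

S_{R/S} = (k₁/k₂)·C_A^0.5 ⇒ C_A = (S·k₂/k₁)^(2).
= (0.587×2.55/0.473)^(2) = (3.165)^(2) = 10.0 kmol/m³.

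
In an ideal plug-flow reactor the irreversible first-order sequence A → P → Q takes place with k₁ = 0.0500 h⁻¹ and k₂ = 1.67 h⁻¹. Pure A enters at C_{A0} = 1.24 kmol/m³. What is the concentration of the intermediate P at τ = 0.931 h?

For first-order series with pure A initially, C_P(τ) = k₁C_{A0}/(k₂−k₁)·(e^(−k₁τ) − e^(−k₂τ)).
e^(−k₁τ) = e^(−0.0500×0.931) = e^(−0.04655) = 0.9545; e^(−k₂τ) = e^(−1.555) = 0.2112.
C_P = 0.0500×1.24/(1.67−0.0500) × (0.9545−0.2112) = 0.03827×0.7433 = 0.02845 kmol/m³.

0.0284 kmol/m³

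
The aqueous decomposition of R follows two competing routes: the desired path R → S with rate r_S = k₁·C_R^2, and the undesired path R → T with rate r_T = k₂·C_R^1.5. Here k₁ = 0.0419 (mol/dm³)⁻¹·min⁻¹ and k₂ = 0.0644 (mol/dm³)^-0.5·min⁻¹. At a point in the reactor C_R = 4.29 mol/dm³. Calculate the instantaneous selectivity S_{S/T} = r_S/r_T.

S_{S/T} = r_S/r_T = (k₁·C_R^2)/(k₂·C_R^1.5) = (k₁/k₂)·C_R^0.5.
= (0.0419×4.290^2) / (0.0644×4.290^1.5) = 0.7711/0.5722 = 1.35.
Since the desired path is higher order in R, keeping C_R high (PFR or concentrated feed) favours S.

1.35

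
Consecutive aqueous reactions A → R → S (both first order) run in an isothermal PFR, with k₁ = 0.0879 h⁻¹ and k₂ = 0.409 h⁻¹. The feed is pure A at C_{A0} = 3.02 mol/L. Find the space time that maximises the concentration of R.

For first-order series the maximum of C_R occurs at τ_opt = ln(k₂/k₁)/(k₂−k₁).
= ln(0.409/0.0879)/(0.409−0.0879) = ln(4.653)/0.3211 = 1.538/0.3211 = 4.79 h.

4.79 h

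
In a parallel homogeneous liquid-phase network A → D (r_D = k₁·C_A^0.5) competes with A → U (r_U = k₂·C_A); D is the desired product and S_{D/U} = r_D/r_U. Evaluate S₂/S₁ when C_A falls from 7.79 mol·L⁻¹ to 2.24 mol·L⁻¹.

1.86

S_{D/U} = (k₁/k₂)·C_A^-0.5, so S₂/S₁ = (C_{A,2}/C_{A,1})^-0.5.
= (2.24/7.79)^(-0.5) = (0.2875)^(-0.5) = 1.86.
Selectivity toward D rises as C_A falls — low-concentration operation is favoured.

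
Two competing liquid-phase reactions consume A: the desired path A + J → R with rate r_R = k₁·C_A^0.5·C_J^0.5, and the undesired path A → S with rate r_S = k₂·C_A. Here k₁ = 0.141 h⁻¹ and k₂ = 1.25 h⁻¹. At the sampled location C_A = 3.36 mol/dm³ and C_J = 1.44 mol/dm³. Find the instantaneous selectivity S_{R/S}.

S_{R/S} = r_R/r_S = (k₁·C_A^0.5·C_J^0.5)/(k₂·C_A) = (k₁/k₂)·C_A^-0.5·C_J^0.5.
= (0.141×3.360^0.5×1.440^0.5) / (1.25×3.360) = 0.3101/4.200 = 0.0738.

0.0738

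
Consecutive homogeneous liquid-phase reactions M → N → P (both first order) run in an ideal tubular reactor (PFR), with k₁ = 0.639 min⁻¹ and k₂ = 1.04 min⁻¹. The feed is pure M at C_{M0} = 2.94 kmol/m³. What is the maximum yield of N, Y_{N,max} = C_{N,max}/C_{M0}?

Evaluating C_N at τ_opt = ln(k₂/k₁)/(k₂−k₁) gives C_{N,max}/C_{M0} = (k₁/k₂)^[k₂/(k₂−k₁)].
= (0.639/1.04)^(1.04/(1.04−0.639)) = (0.6144)^(2.594) = 0.2827.

0.283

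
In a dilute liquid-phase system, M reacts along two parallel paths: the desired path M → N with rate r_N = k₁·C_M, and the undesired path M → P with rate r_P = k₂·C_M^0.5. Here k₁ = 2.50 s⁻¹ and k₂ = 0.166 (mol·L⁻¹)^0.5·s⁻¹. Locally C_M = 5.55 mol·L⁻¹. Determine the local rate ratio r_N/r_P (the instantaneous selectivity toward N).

S_{N/P} = r_N/r_P = (k₁·C_M)/(k₂·C_M^0.5) = (k₁/k₂)·C_M^0.5.
= (2.50×5.550) / (0.166×5.550^0.5) = 13.88/0.3911 = 35.5.
Since the desired path is higher order in M, keeping C_M high (PFR or concentrated feed) favours N.

35.5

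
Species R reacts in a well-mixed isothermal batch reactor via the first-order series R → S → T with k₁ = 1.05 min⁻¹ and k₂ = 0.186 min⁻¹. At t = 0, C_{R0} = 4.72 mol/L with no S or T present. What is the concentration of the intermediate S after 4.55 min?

2.41 mol/L

Solving the coupled first-order balances gives C_S(t) = [k₁/(k₂−k₁)]·C_{R0}·(e^(−k₁t) − e^(−k₂t)).
e^(−k₁t) = e^(−1.05×4.55) = e^(−4.777) = 0.008417; e^(−k₂t) = e^(−0.8463) = 0.4290.
C_S = 1.05×4.72/(0.186−1.05) × (0.008417−0.4290) = (-5.736)×(-0.4206) = 2.413 mol/L.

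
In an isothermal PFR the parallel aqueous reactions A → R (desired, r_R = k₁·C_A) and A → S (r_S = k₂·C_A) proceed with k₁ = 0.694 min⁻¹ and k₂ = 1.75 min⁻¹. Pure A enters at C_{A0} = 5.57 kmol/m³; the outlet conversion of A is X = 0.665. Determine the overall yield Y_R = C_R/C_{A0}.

0.189

C_A = C_{A0}(1−X) = 1.866 kmol/m³.
Both paths are first order in A, so the instantaneous fraction to R is constant: dC_R/d(−C_A) = k₁/(k₁+k₂) = 0.2840.
C_R = 0.2840·(C_{A0}−C_A) = 0.2840×3.704 = 1.05 kmol/m³.
Y_R = C_R/C_{A0} = 1.052/5.57 = 0.189.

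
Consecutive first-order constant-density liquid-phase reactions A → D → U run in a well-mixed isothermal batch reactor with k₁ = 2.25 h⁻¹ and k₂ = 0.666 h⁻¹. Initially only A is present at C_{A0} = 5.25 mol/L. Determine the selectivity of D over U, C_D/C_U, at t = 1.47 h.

For first-order series with pure A initially, C_D(t) = k₁C_{A0}/(k₂−k₁)·(e^(−k₁t) − e^(−k₂t)).
e^(−k₁t) = e^(−2.25×1.47) = e^(−3.308) = 0.03661; e^(−k₂t) = e^(−0.9790) = 0.3757.
C_D = 2.25×5.25/(0.666−2.25) × (0.03661−0.3757) = (-7.457)×(-0.3391) = 2.529 mol/L.
C_A = C_{A0}e^(−k₁t) = 0.1922 mol/L, so C_U = C_{A0}−C_A−C_D = 2.529 mol/L; C_D/C_U = 1.000.

1.000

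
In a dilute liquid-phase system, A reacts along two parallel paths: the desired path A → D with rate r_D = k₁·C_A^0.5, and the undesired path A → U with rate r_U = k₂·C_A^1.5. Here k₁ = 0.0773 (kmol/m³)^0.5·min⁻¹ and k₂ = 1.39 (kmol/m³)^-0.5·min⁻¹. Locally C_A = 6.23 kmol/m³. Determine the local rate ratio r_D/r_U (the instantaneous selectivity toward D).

S_{D/U} = r_D/r_U = (k₁·C_A^0.5)/(k₂·C_A^1.5) = (k₁/k₂)·C_A⁻¹.
= (0.0773×6.230^0.5) / (1.39×6.230^1.5) = 0.1929/21.61 = 0.00893.

0.00893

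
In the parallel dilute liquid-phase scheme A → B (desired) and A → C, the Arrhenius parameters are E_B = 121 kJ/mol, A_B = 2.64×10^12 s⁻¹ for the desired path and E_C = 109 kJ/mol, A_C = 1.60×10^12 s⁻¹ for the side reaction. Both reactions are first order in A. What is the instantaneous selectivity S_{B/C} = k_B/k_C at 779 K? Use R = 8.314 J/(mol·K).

0.259

Since both paths have the same order in A, the concentration cancels and S_{B/C} = k_B/k_C = (A_B/A_C)·exp[(E_C−E_B)/(RT)].
(E_C−E_B)/(RT) = (109−121)×10³/(8.314×779) = -12000/6477 = -1.853.
k_B/k_C = (2.64×10^12/1.60×10^12)·exp(-1.853) = 1.650 × 0.1568 = 0.259.
Since E_B > E_C, raising the temperature improves selectivity toward B.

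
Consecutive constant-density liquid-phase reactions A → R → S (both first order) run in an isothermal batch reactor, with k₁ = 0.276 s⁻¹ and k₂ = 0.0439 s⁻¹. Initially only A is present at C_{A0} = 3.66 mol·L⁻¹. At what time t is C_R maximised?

Setting dC_R/dt = 0 gives t_opt = ln(k₂/k₁)/(k₂−k₁).
= ln(0.0439/0.276)/(0.0439−0.276) = ln(0.1591)/-0.2321 = -1.838/-0.2321 = 7.92 s.

7.92 s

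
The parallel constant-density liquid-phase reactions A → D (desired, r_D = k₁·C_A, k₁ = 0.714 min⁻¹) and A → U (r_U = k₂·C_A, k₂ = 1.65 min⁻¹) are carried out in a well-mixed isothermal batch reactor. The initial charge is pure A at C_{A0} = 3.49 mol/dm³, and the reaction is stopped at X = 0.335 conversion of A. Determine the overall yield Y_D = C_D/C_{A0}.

0.101

C_A = C_{A0}(1−X) = 2.321 mol/dm³.
Both paths are first order in A, so the instantaneous fraction to D is constant: dC_D/d(−C_A) = k₁/(k₁+k₂) = 0.3020.
C_D = 0.3020·(C_{A0}−C_A) = 0.3020×1.169 = 0.353 mol/dm³.
Y_D = C_D/C_{A0} = 0.3531/3.49 = 0.101.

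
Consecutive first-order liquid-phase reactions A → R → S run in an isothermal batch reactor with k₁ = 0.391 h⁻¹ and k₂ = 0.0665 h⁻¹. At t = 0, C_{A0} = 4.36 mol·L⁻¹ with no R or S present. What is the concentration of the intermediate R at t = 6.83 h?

2.97 mol·L⁻¹

The intermediate concentration in a first-order A→B→C sequence is C_R = k₁C_{A0}(e^(−k₁t) − e^(−k₂t))/(k₂−k₁).
e^(−k₁t) = e^(−0.391×6.83) = e^(−2.671) = 0.06922; e^(−k₂t) = e^(−0.4542) = 0.6350.
C_R = 0.391×4.36/(0.0665−0.391) × (0.06922−0.6350) = (-5.253)×(-0.5657) = 2.972 mol·L⁻¹.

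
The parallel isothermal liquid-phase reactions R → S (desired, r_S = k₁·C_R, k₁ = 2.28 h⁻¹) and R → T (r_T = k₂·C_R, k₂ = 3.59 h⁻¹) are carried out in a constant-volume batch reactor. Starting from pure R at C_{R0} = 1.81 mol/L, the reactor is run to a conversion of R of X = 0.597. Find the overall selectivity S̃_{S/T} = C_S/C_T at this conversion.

0.635

C_R = C_{R0}(1−X) = 0.7294 mol/L.
Both paths are first order in R, so the instantaneous fraction to S is constant: dC_S/d(−C_R) = k₁/(k₁+k₂) = 0.3884.
C_S = 0.3884·(C_{R0}−C_R) = 0.3884×1.081 = 0.420 mol/L.
C_T = (C_{R0}−C_R)−C_S = 0.6609 mol/L; S̃_{S/T} = 0.4197/0.6609 = 0.635.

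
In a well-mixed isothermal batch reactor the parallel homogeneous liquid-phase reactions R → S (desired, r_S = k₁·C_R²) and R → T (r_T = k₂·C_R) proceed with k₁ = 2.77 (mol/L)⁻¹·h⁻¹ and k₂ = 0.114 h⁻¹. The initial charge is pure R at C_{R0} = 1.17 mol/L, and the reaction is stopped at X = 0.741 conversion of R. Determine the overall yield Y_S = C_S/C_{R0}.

0.697

C_R = C_{R0}(1−X) = 0.3030 mol/L.
Along a PFR/batch, dC_T/dC_R = −r_T/(r_S+r_T) = −k₂/(k₂+k₁·C_R).
Integrating from C_{R0} to C_R: C_T = (0.114/2.77)·ln[(0.114+2.77·1.17)/(0.114+2.77·0.303)] = 0.04116·ln(3.355/0.9534) = 0.05178 mol/L.
Then C_S = (C_{R0}−C_R) − C_T = 0.8670 − 0.05178 = 0.8152 mol/L.
Y_S = C_S/C_{R0} = 0.8152/1.17 = 0.697.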